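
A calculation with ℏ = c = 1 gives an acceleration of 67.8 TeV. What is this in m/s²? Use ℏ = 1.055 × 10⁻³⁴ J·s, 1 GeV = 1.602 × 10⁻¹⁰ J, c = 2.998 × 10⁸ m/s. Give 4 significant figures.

3.087 × 10³⁷ m/s²

Acceleration is [L]/[T]² = c·[E]/ℏ.
1 GeV → c/ℏ × (1 GeV in J) = 4.552 × 10³² m/s².
Convert the energy scale: 67.8 TeV = 6.78 × 10⁴ GeV.
Result: 6.78 × 10⁴ × 4.552 × 10³² = 3.087 × 10³⁷ m/s².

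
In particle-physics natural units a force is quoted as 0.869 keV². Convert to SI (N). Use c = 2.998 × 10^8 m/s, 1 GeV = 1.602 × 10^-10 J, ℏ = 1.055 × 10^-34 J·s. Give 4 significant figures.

7.051 × 10^-7 N

Force is [E]/[L] = [E]²/(ℏc); restore (ℏc)⁻¹.
1 GeV² → 1/(ℏc) × (1 GeV in J)² = 8.114 × 10^5 N.
Convert the energy scale: 0.869 keV² = 8.69 × 10^-13 GeV².
Result: 8.69 × 10^-13 × 8.114 × 10^5 = 7.051 × 10^-7 N.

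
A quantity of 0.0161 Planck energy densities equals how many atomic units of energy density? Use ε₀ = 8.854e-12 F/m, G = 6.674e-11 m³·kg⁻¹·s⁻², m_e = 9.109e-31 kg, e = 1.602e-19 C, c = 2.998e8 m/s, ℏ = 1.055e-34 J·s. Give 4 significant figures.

2.546e98

Planck energy density: u_P = c⁷/(ℏG²) = 4.632e113 J/m³
atomic unit of energy density: u_au = E_h/a₀³ = m_e⁴e¹⁰/((4πε₀)⁵ℏ⁸) = 2.929e13 J/m³
0.0161 × 4.632e113 / 2.929e13 = 2.546e98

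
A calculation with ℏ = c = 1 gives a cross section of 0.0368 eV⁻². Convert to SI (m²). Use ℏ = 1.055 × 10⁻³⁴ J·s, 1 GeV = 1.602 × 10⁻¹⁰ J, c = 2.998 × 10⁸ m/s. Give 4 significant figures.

1.434 × 10⁻¹⁵ m²

Area is [L]² = [E]⁻²·(ℏc)²; restore (ℏc)².
1 GeV⁻² → (ℏc)² × (1 GeV in J)⁻² = 3.898 × 10⁻³² m².
Convert the energy scale: 0.0368 eV⁻² = 3.68 × 10¹⁶ GeV⁻².
Result: 3.68 × 10¹⁶ × 3.898 × 10⁻³² = 1.434 × 10⁻¹⁵ m².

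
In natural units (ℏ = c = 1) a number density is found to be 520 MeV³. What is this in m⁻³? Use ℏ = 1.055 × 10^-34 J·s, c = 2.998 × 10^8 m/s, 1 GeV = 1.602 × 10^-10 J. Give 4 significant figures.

6.757 × 10^40 m⁻³

Number density is [L]⁻³ = [E]³/(ℏc)³.
1 GeV³ → 1/(ℏc)³ × (1 GeV in J)³ = 1.299 × 10^47 m⁻³.
Convert the energy scale: 520 MeV³ = 5.20 × 10^-7 GeV³.
Result: 5.20 × 10^-7 × 1.299 × 10^47 = 6.757 × 10^40 m⁻³.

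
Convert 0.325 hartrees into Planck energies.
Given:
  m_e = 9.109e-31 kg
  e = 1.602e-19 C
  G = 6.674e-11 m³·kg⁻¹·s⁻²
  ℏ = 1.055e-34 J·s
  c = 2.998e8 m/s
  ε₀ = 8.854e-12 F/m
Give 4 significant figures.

hartree: E_h = m_e e⁴/(4πε₀ℏ)² = 4.354e-18 J
Planck energy: E_P = √(ℏc⁵/G) = 1.957e9 J
0.325 × 4.354e-18 / 1.957e9 = 7.232e-28

7.232e-28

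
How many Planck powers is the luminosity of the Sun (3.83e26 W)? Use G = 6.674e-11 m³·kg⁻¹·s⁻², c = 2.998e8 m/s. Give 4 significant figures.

Planck power: P_P = c⁵/G = 3.629e52 W.
3.83e26 / 3.629e52 = 1.055e-26

1.055e-26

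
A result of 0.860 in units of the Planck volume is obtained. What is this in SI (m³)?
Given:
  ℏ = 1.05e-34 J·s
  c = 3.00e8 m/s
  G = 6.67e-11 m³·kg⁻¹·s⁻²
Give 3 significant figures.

3.59e-105 m³

One Planck volume: V_P = (ℏG/c³)^(3/2) = 4.18e-105 m³.
0.860 × 4.18e-105 m³ = 3.59e-105 m³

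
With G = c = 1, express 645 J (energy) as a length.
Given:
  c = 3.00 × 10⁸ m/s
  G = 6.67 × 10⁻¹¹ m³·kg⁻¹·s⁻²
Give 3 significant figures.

Energy → length via G/c⁴.
645 J × (G/c⁴) = 5.31 × 10⁻⁴² m

5.31 × 10⁻⁴² m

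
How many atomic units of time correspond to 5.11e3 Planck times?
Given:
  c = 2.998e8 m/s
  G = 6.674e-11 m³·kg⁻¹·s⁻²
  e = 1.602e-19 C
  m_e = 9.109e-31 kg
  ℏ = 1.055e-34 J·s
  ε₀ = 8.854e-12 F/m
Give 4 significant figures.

1.137e-23

Planck time: t_P = √(ℏG/c⁵) = 5.392e-44 s
atomic unit of time: τ_au = (4πε₀)²ℏ³/(m_e e⁴) = 2.423e-17 s
5.11e3 × 5.392e-44 / 2.423e-17 = 1.137e-23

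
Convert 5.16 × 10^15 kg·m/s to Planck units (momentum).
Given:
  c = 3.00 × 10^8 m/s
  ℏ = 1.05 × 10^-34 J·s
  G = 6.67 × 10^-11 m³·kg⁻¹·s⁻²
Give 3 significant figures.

Planck momentum: p_P = √(ℏc³/G) = 6.52 kg·m/s.
5.16 × 10^15 / 6.52 = 7.91 × 10^14

7.91 × 10^14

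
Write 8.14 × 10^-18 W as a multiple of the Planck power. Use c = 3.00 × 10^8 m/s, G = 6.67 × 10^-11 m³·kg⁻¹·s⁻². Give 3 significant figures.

Planck power: P_P = c⁵/G = 3.64 × 10^52 W.
8.14 × 10^-18 / 3.64 × 10^52 = 2.23 × 10^-70

2.23 × 10^-70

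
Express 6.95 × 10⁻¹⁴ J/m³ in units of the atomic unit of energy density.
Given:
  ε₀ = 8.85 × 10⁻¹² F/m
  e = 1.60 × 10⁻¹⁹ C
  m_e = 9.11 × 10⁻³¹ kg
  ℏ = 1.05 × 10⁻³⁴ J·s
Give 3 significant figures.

atomic unit of energy density: u_au = E_h/a₀³ = m_e⁴e¹⁰/((4πε₀)⁵ℏ⁸) = 3.01 × 10¹³ J/m³.
6.95 × 10⁻¹⁴ / 3.01 × 10¹³ = 2.31 × 10⁻²⁷

2.31 × 10⁻²⁷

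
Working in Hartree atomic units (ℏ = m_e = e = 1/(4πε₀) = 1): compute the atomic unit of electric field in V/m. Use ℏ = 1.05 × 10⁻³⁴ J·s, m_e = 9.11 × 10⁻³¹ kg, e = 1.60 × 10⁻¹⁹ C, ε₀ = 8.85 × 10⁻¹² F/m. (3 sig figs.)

5.20 × 10¹¹ V/m

Dimensional analysis gives E_au = E_h/(e a₀) = m_e²e⁵/((4πε₀)³ℏ⁴).
E_h = 4.38 × 10⁻¹⁸ J
a₀ = 5.26 × 10⁻¹¹ m
E_h/(e·a₀) = 5.20 × 10¹¹ V/m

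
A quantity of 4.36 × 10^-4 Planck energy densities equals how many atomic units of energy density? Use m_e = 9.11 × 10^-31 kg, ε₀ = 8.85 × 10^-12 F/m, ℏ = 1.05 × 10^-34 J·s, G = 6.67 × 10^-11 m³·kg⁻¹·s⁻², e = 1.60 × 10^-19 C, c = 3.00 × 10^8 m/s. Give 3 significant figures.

6.77 × 10^96

Planck energy density: u_P = c⁷/(ℏG²) = 4.68 × 10^113 J/m³
atomic unit of energy density: u_au = E_h/a₀³ = m_e⁴e¹⁰/((4πε₀)⁵ℏ⁸) = 3.01 × 10^13 J/m³
4.36 × 10^-4 × 4.68 × 10^113 / 3.01 × 10^13 = 6.77 × 10^96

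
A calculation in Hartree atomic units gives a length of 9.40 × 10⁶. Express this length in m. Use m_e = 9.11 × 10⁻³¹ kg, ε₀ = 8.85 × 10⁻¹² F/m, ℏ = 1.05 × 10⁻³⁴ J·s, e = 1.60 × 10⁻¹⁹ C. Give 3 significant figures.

4.94 × 10⁻⁴ m

One Bohr radius: a₀ = 4πε₀ℏ²/(m_e e²) = 5.26 × 10⁻¹¹ m.
9.40 × 10⁶ × 5.26 × 10⁻¹¹ m = 4.94 × 10⁻⁴ m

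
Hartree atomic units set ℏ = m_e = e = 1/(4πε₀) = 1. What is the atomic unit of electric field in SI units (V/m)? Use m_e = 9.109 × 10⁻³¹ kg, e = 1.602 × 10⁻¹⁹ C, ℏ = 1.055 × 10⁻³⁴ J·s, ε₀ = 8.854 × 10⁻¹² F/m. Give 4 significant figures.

5.131 × 10¹¹ V/m

Dimensional analysis gives E_au = E_h/(e a₀) = m_e²e⁵/((4πε₀)³ℏ⁴).
E_h = 4.354 × 10⁻¹⁸ J
a₀ = 5.297 × 10⁻¹¹ m
E_h/(e·a₀) = 5.131 × 10¹¹ V/m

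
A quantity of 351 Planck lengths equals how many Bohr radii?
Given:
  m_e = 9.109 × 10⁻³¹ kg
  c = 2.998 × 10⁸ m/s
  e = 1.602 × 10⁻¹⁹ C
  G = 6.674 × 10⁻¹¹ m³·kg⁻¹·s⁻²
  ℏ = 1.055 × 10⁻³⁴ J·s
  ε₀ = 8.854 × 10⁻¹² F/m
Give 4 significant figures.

Planck length: ℓ_P = √(ℏG/c³) = 1.616 × 10⁻³⁵ m
Bohr radius: a₀ = 4πε₀ℏ²/(m_e e²) = 5.297 × 10⁻¹¹ m
351 × 1.616 × 10⁻³⁵ / 5.297 × 10⁻¹¹ = 1.071 × 10⁻²²

1.071 × 10⁻²²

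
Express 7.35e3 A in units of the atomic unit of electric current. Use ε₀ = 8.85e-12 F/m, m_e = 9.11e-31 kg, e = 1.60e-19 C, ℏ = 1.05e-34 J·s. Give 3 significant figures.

1.10e6

atomic unit of electric current: I_au = e E_h/ℏ = m_e e⁵/((4πε₀)²ℏ³) = 6.67e-3 A.
7.35e3 / 6.67e-3 = 1.10e6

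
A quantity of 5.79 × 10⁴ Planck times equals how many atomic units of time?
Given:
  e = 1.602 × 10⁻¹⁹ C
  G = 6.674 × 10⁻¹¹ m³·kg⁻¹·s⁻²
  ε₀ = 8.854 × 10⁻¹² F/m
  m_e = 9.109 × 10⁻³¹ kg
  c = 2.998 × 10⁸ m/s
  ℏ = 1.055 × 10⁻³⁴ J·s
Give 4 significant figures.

Planck time: t_P = √(ℏG/c⁵) = 5.392 × 10⁻⁴⁴ s
atomic unit of time: τ_au = (4πε₀)²ℏ³/(m_e e⁴) = 2.423 × 10⁻¹⁷ s
5.79 × 10⁴ × 5.392 × 10⁻⁴⁴ / 2.423 × 10⁻¹⁷ = 1.288 × 10⁻²²

1.288 × 10⁻²²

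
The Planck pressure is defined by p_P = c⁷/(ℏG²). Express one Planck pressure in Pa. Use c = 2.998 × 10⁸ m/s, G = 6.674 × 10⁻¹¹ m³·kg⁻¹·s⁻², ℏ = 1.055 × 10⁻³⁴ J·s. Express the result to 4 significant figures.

p_P = c⁷/(ℏG²)
  = 2.177 × 10⁵⁹ / 4.699 × 10⁻⁵⁵
  = 4.632 × 10¹¹³ Pa

4.632 × 10¹¹³ Pa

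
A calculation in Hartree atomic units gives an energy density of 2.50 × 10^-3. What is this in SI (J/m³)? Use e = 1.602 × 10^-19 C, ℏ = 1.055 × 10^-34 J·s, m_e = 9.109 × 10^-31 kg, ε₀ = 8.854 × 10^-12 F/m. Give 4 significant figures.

One atomic unit of energy density: u_au = E_h/a₀³ = m_e⁴e¹⁰/((4πε₀)⁵ℏ⁸) = 2.929 × 10^13 J/m³.
2.50 × 10^-3 × 2.929 × 10^13 J/m³ = 7.323 × 10^10 J/m³

7.323 × 10^10 J/m³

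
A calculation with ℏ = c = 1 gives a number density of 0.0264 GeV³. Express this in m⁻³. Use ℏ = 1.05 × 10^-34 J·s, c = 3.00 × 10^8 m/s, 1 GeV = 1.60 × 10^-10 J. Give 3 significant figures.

3.46 × 10^45 m⁻³

Number density is [L]⁻³ = [E]³/(ℏc)³.
1 GeV³ → 1/(ℏc)³ × (1 GeV in J)³ = 1.31 × 10^47 m⁻³.
Result: 0.0264 × 1.31 × 10^47 = 3.46 × 10^45 m⁻³.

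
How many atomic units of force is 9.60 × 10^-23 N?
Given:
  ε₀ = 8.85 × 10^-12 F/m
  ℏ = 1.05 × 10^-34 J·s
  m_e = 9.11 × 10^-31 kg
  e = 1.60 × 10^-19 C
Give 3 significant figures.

atomic unit of force: F_au = E_h/a₀ = m_e²e⁶/((4πε₀)³ℏ⁴) = 8.33 × 10^-8 N.
9.60 × 10^-23 / 8.33 × 10^-8 = 1.15 × 10^-15

1.15 × 10^-15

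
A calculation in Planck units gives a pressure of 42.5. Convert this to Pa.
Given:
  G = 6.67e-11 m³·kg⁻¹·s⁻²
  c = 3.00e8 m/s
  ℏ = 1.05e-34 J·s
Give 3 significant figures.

1.99e115 Pa

One Planck pressure: p_P = c⁷/(ℏG²) = 4.68e113 Pa.
42.5 × 4.68e113 Pa = 1.99e115 Pa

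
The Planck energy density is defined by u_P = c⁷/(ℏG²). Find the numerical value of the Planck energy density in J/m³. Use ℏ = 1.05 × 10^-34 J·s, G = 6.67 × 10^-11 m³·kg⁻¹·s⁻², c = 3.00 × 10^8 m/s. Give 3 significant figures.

u_P = c⁷/(ℏG²)
  = 2.19 × 10^59 / 4.67 × 10^-55
  = 4.68 × 10^113 J/m³

4.68 × 10^113 J/m³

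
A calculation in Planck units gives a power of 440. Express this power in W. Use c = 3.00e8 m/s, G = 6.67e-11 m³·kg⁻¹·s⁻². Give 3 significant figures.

One Planck power: P_P = c⁵/G = 3.64e52 W.
440 × 3.64e52 W = 1.60e55 W

1.60e55 W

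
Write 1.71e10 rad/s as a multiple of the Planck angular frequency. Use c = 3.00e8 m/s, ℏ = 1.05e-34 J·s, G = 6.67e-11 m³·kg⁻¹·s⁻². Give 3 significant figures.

Planck angular frequency: ω_P = √(c⁵/(ℏG)) = 1.86e43 rad/s.
1.71e10 / 1.86e43 = 9.18e-34

9.18e-34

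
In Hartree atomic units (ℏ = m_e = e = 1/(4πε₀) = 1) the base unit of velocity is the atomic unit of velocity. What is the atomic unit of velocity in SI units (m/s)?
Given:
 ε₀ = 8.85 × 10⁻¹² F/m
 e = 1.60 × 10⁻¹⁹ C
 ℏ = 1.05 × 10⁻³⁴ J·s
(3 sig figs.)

2.19 × 10⁶ m/s

v_au = e²/(4πε₀ℏ)
  = 2.56 × 10⁻³⁸ / 1.17 × 10⁻⁴⁴
  = 2.19 × 10⁶ m/s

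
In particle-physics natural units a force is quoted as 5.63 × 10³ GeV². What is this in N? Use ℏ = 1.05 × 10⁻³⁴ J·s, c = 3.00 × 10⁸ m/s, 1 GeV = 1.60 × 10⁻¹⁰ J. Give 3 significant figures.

4.58 × 10⁹ N

Force is [E]/[L] = [E]²/(ℏc); restore (ℏc)⁻¹.
1 GeV² → 1/(ℏc) × (1 GeV in J)² = 8.13 × 10⁵ N.
Result: 5.63 × 10³ × 8.13 × 10⁵ = 4.58 × 10⁹ N.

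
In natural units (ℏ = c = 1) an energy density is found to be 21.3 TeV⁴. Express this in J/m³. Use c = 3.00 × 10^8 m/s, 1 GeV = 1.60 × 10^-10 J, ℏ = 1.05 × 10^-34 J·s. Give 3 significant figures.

[E]/[L]³ = [E]⁴/(ℏc)³; restore (ℏc)⁻³.
1 GeV⁴ → 1/(ℏc)³ × (1 GeV in J)⁴ = 2.10 × 10^37 J/m³.
Convert the energy scale: 21.3 TeV⁴ = 2.13 × 10^13 GeV⁴.
Result: 2.13 × 10^13 × 2.10 × 10^37 = 4.47 × 10^50 J/m³.

4.47 × 10^50 J/m³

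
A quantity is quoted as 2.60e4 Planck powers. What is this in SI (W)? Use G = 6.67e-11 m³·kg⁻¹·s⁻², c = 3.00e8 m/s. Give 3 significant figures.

One Planck power: P_P = c⁵/G = 3.64e52 W.
2.60e4 × 3.64e52 W = 9.47e56 W

9.47e56 W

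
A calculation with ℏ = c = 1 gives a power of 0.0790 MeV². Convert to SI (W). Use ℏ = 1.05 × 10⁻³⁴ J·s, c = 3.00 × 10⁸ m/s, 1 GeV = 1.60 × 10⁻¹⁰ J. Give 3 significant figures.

1.93 × 10⁷ W

Power is [E]/[T] = [E]²/ℏ.
1 GeV² → 1/ℏ × (1 GeV in J)² = 2.44 × 10¹⁴ W.
Convert the energy scale: 0.0790 MeV² = 7.90 × 10⁻⁸ GeV².
Result: 7.90 × 10⁻⁸ × 2.44 × 10¹⁴ = 1.93 × 10⁷ W.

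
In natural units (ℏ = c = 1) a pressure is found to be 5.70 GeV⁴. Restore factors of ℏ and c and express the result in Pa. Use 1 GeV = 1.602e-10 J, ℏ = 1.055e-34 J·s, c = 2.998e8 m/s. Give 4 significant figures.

Pressure is [E]/[L]³ = [E]⁴/(ℏc)³.
1 GeV⁴ → 1/(ℏc)³ × (1 GeV in J)⁴ = 2.082e37 Pa.
Result: 5.70 × 2.082e37 = 1.187e38 Pa.

1.187e38 Pa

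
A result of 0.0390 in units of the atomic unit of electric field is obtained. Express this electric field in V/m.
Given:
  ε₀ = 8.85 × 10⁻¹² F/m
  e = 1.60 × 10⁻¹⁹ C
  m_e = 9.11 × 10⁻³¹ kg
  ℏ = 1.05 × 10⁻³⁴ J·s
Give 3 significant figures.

2.03 × 10¹⁰ V/m

One atomic unit of electric field: E_au = E_h/(e a₀) = m_e²e⁵/((4πε₀)³ℏ⁴) = 5.20 × 10¹¹ V/m.
0.0390 × 5.20 × 10¹¹ V/m = 2.03 × 10¹⁰ V/m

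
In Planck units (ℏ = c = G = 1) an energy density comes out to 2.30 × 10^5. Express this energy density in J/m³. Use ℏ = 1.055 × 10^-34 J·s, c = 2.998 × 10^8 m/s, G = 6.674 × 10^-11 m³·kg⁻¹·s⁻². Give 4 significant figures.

1.065 × 10^119 J/m³

One Planck energy density: u_P = c⁷/(ℏG²) = 4.632 × 10^113 J/m³.
2.30 × 10^5 × 4.632 × 10^113 J/m³ = 1.065 × 10^119 J/m³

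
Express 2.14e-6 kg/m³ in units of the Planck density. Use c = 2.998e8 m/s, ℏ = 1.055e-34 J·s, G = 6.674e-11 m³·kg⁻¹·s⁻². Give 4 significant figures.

Planck density: ρ_P = c⁵/(ℏG²) = 5.154e96 kg/m³.
2.14e-6 / 5.154e96 = 4.152e-103

4.152e-103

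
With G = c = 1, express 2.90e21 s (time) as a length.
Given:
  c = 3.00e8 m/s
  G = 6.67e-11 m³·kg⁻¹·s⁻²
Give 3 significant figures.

8.70e29 m

Time → length via c.
2.90e21 s × (c) = 8.70e29 m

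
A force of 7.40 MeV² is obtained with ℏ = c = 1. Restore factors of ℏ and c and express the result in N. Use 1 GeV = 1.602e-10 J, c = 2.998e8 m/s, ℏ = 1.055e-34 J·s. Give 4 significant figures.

6.004 N

Force is [E]/[L] = [E]²/(ℏc); restore (ℏc)⁻¹.
1 GeV² → 1/(ℏc) × (1 GeV in J)² = 8.114e5 N.
Convert the energy scale: 7.40 MeV² = 7.40e-6 GeV².
Result: 7.40e-6 × 8.114e5 = 6.004 N.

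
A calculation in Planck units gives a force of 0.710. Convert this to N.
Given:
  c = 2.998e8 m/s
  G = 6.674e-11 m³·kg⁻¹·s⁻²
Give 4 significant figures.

8.594e43 N

One Planck force: F_P = c⁴/G = 1.210e44 N.
0.710 × 1.210e44 N = 8.594e43 N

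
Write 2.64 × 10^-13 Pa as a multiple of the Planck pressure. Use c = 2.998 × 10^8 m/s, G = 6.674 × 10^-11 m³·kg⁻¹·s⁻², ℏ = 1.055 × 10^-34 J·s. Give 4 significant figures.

Planck pressure: p_P = c⁷/(ℏG²) = 4.632 × 10^113 Pa.
2.64 × 10^-13 / 4.632 × 10^113 = 5.699 × 10^-127

5.699 × 10^-127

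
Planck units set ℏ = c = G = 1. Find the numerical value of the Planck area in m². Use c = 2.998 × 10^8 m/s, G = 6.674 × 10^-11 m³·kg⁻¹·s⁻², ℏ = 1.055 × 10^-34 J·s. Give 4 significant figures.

2.613 × 10^-70 m²

From ℏ = c = G = 1 the area scale is A_P = ℏG/c³.
  = 7.041 × 10^-45 / 2.695 × 10^25
  = 2.613 × 10^-70 m²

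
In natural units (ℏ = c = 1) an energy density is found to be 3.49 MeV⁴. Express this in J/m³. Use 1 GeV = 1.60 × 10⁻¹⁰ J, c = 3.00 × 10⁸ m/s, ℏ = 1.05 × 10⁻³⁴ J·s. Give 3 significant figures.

[E]/[L]³ = [E]⁴/(ℏc)³; restore (ℏc)⁻³.
1 GeV⁴ → 1/(ℏc)³ × (1 GeV in J)⁴ = 2.10 × 10³⁷ J/m³.
Convert the energy scale: 3.49 MeV⁴ = 3.49 × 10⁻¹² GeV⁴.
Result: 3.49 × 10⁻¹² × 2.10 × 10³⁷ = 7.32 × 10²⁵ J/m³.

7.32 × 10²⁵ J/m³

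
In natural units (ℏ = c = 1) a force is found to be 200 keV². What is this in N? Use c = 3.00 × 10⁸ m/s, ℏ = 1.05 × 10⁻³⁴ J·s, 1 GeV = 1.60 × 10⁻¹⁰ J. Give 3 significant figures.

Force is [E]/[L] = [E]²/(ℏc); restore (ℏc)⁻¹.
1 GeV² → 1/(ℏc) × (1 GeV in J)² = 8.13 × 10⁵ N.
Convert the energy scale: 200 keV² = 2.00 × 10⁻¹⁰ GeV².
Result: 2.00 × 10⁻¹⁰ × 8.13 × 10⁵ = 1.63 × 10⁻⁴ N.

1.63 × 10⁻⁴ N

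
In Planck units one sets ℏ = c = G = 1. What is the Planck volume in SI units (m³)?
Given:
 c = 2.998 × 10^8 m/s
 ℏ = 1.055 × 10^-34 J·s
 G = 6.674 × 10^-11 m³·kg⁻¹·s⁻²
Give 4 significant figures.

V_P = (ℏG/c³)^(3/2)
  = √(1.784 × 10^-209)
  = 4.224 × 10^-105 m³

4.224 × 10^-105 m³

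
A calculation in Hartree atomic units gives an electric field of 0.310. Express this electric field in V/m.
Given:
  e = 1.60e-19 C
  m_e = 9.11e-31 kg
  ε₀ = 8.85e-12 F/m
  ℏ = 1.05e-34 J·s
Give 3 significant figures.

One atomic unit of electric field: E_au = E_h/(e a₀) = m_e²e⁵/((4πε₀)³ℏ⁴) = 5.20e11 V/m.
0.310 × 5.20e11 V/m = 1.61e11 V/m

1.61e11 V/m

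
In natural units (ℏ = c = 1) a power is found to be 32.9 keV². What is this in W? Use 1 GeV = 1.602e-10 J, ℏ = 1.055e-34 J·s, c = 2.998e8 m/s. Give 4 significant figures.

8.003e3 W

Power is [E]/[T] = [E]²/ℏ.
1 GeV² → 1/ℏ × (1 GeV in J)² = 2.433e14 W.
Convert the energy scale: 32.9 keV² = 3.29e-11 GeV².
Result: 3.29e-11 × 2.433e14 = 8.003e3 W.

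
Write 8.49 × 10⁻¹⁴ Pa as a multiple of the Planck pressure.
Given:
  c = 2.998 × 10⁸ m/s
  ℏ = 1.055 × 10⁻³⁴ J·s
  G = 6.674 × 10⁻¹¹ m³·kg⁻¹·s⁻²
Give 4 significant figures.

Planck pressure: p_P = c⁷/(ℏG²) = 4.632 × 10¹¹³ Pa.
8.49 × 10⁻¹⁴ / 4.632 × 10¹¹³ = 1.833 × 10⁻¹²⁷

1.833 × 10⁻¹²⁷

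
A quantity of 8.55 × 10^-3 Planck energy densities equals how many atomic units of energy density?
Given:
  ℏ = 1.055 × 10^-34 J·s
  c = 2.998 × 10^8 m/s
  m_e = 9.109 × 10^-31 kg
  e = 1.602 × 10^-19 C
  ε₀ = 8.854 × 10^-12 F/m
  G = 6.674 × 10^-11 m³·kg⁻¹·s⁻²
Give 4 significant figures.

1.352 × 10^98

Planck energy density: u_P = c⁷/(ℏG²) = 4.632 × 10^113 J/m³
atomic unit of energy density: u_au = E_h/a₀³ = m_e⁴e¹⁰/((4πε₀)⁵ℏ⁸) = 2.929 × 10^13 J/m³
8.55 × 10^-3 × 4.632 × 10^113 / 2.929 × 10^13 = 1.352 × 10^98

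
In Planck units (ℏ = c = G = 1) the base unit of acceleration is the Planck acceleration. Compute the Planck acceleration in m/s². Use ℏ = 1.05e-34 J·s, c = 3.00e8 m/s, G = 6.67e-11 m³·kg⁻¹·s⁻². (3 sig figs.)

5.59e51 m/s²

a_P = √(c⁷/(ℏG))
  = √(3.12e103)
  = 5.59e51 m/s²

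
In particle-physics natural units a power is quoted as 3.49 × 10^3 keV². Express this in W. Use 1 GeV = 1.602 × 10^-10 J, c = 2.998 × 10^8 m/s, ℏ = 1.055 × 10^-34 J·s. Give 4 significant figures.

8.490 × 10^5 W

Power is [E]/[T] = [E]²/ℏ.
1 GeV² → 1/ℏ × (1 GeV in J)² = 2.433 × 10^14 W.
Convert the energy scale: 3.49 × 10^3 keV² = 3.49 × 10^-9 GeV².
Result: 3.49 × 10^-9 × 2.433 × 10^14 = 8.490 × 10^5 W.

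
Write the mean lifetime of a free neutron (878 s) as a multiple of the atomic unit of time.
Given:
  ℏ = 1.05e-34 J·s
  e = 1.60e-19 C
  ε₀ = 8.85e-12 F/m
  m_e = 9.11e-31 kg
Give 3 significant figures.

3.66e19

atomic unit of time: τ_au = (4πε₀)²ℏ³/(m_e e⁴) = 2.40e-17 s.
878 / 2.40e-17 = 3.66e19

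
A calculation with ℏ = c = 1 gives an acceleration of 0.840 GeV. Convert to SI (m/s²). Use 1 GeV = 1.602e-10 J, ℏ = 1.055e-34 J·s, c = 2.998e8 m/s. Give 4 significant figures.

3.824e32 m/s²

Acceleration is [L]/[T]² = c·[E]/ℏ.
1 GeV → c/ℏ × (1 GeV in J) = 4.552e32 m/s².
Result: 0.840 × 4.552e32 = 3.824e32 m/s².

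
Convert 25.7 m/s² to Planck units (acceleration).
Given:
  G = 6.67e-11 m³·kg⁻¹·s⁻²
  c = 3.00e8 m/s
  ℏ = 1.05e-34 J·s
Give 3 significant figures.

4.60e-51

Planck acceleration: a_P = √(c⁷/(ℏG)) = 5.59e51 m/s².
25.7 / 5.59e51 = 4.60e-51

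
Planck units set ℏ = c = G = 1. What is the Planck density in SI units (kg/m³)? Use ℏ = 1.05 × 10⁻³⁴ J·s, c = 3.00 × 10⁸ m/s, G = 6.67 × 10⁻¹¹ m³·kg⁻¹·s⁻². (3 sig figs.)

From ℏ = c = G = 1 the density scale is ρ_P = c⁵/(ℏG²).
  = 2.43 × 10⁴² / 4.67 × 10⁻⁵⁵
  = 5.20 × 10⁹⁶ kg/m³

5.20 × 10⁹⁶ kg/m³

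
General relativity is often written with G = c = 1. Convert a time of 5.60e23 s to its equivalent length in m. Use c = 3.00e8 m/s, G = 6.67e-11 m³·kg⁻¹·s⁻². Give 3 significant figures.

Time → length via c.
5.60e23 s × (c) = 1.68e32 m

1.68e32 m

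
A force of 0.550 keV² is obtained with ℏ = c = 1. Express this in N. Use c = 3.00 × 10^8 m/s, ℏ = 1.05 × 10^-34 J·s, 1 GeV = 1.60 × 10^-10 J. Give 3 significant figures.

Force is [E]/[L] = [E]²/(ℏc); restore (ℏc)⁻¹.
1 GeV² → 1/(ℏc) × (1 GeV in J)² = 8.13 × 10^5 N.
Convert the energy scale: 0.550 keV² = 5.50 × 10^-13 GeV².
Result: 5.50 × 10^-13 × 8.13 × 10^5 = 4.47 × 10^-7 N.

4.47 × 10^-7 N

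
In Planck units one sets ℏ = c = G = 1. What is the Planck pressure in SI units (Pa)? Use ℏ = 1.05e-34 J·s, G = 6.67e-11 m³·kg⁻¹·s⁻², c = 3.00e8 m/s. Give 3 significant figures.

4.68e113 Pa

p_P = c⁷/(ℏG²)
  = 2.19e59 / 4.67e-55
  = 4.68e113 Pa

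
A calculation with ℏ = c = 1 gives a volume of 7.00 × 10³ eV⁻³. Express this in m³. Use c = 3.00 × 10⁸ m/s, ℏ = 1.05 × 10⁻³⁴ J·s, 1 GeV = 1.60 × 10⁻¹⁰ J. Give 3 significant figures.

Volume is [L]³ = [E]⁻³·(ℏc)³.
1 GeV⁻³ → (ℏc)³ × (1 GeV in J)⁻³ = 7.63 × 10⁻⁴⁸ m³.
Convert the energy scale: 7.00 × 10³ eV⁻³ = 7.00 × 10³⁰ GeV⁻³.
Result: 7.00 × 10³⁰ × 7.63 × 10⁻⁴⁸ = 5.34 × 10⁻¹⁷ m³.

5.34 × 10⁻¹⁷ m³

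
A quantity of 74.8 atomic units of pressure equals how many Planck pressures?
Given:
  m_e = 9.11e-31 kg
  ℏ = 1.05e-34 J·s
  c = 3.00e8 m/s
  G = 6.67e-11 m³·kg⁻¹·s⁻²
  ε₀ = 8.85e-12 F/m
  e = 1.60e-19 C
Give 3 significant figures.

atomic unit of pressure: P_au = E_h/a₀³ = m_e⁴e¹⁰/((4πε₀)⁵ℏ⁸) = 3.01e13 Pa
Planck pressure: p_P = c⁷/(ℏG²) = 4.68e113 Pa
74.8 × 3.01e13 / 4.68e113 = 4.81e-99

4.81e-99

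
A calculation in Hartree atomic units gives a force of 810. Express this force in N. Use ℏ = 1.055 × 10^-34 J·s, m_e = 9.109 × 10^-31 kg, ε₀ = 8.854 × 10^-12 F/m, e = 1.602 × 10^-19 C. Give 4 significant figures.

One atomic unit of force: F_au = E_h/a₀ = m_e²e⁶/((4πε₀)³ℏ⁴) = 8.220 × 10^-8 N.
810 × 8.220 × 10^-8 N = 6.658 × 10^-5 N

6.658 × 10^-5 N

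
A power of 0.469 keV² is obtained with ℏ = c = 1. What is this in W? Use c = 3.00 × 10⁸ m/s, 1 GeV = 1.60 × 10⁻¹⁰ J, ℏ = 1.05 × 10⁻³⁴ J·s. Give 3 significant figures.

Power is [E]/[T] = [E]²/ℏ.
1 GeV² → 1/ℏ × (1 GeV in J)² = 2.44 × 10¹⁴ W.
Convert the energy scale: 0.469 keV² = 4.69 × 10⁻¹³ GeV².
Result: 4.69 × 10⁻¹³ × 2.44 × 10¹⁴ = 114 W.

114 W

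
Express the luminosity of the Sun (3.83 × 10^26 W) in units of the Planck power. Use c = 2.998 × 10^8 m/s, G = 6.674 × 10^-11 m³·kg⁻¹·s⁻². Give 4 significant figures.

Planck power: P_P = c⁵/G = 3.629 × 10^52 W.
3.83 × 10^26 / 3.629 × 10^52 = 1.055 × 10^-26

1.055 × 10^-26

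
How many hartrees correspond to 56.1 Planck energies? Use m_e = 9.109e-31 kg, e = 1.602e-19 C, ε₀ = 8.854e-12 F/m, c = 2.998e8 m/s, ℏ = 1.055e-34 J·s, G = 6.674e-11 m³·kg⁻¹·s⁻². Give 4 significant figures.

2.521e28

Planck energy: E_P = √(ℏc⁵/G) = 1.957e9 J
hartree: E_h = m_e e⁴/(4πε₀ℏ)² = 4.354e-18 J
56.1 × 1.957e9 / 4.354e-18 = 2.521e28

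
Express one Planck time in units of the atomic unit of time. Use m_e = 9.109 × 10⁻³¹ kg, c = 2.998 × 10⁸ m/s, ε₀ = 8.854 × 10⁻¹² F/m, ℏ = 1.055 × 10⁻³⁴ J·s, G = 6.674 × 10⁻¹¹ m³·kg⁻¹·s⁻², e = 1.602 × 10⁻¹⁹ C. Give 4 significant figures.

2.225 × 10⁻²⁷

Planck time: t_P = √(ℏG/c⁵) = 5.392 × 10⁻⁴⁴ s
atomic unit of time: τ_au = (4πε₀)²ℏ³/(m_e e⁴) = 2.423 × 10⁻¹⁷ s
ratio = 5.392 × 10⁻⁴⁴ / 2.423 × 10⁻¹⁷ = 2.225 × 10⁻²⁷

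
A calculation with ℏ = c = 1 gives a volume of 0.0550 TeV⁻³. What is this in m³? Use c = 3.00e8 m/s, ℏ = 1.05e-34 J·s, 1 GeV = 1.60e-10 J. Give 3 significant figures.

4.20e-58 m³

Volume is [L]³ = [E]⁻³·(ℏc)³.
1 GeV⁻³ → (ℏc)³ × (1 GeV in J)⁻³ = 7.63e-48 m³.
Convert the energy scale: 0.0550 TeV⁻³ = 5.50e-11 GeV⁻³.
Result: 5.50e-11 × 7.63e-48 = 4.20e-58 m³.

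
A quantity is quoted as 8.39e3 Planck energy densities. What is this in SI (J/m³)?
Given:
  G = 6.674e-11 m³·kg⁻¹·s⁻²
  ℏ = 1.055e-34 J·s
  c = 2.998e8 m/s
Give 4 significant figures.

One Planck energy density: u_P = c⁷/(ℏG²) = 4.632e113 J/m³.
8.39e3 × 4.632e113 J/m³ = 3.886e117 J/m³

3.886e117 J/m³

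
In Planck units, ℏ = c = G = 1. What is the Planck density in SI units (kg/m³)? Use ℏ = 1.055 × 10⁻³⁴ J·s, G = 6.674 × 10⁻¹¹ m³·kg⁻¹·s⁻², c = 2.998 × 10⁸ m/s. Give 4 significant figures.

5.154 × 10⁹⁶ kg/m³

Dimensional analysis gives ρ_P = c⁵/(ℏG²).
  = 2.422 × 10⁴² / 4.699 × 10⁻⁵⁵
  = 5.154 × 10⁹⁶ kg/m³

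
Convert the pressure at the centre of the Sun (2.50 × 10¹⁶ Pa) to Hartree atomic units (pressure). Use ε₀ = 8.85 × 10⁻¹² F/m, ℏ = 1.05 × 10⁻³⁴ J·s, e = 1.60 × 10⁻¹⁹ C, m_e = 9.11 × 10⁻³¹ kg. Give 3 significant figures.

830

atomic unit of pressure: P_au = E_h/a₀³ = m_e⁴e¹⁰/((4πε₀)⁵ℏ⁸) = 3.01 × 10¹³ Pa.
2.50 × 10¹⁶ / 3.01 × 10¹³ = 830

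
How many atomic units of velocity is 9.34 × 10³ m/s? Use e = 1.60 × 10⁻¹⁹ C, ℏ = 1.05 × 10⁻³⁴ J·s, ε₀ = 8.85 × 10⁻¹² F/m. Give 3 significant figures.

4.26 × 10⁻³

atomic unit of velocity: v_au = e²/(4πε₀ℏ) = 2.19 × 10⁶ m/s.
9.34 × 10³ / 2.19 × 10⁶ = 4.26 × 10⁻³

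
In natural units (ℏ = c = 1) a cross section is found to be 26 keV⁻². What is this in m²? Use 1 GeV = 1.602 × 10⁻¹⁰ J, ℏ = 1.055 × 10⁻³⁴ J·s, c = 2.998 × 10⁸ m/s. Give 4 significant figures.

1.013 × 10⁻¹⁸ m²

Area is [L]² = [E]⁻²·(ℏc)²; restore (ℏc)².
1 GeV⁻² → (ℏc)² × (1 GeV in J)⁻² = 3.898 × 10⁻³² m².
Convert the energy scale: 26 keV⁻² = 2.60 × 10¹³ GeV⁻².
Result: 2.60 × 10¹³ × 3.898 × 10⁻³² = 1.013 × 10⁻¹⁸ m².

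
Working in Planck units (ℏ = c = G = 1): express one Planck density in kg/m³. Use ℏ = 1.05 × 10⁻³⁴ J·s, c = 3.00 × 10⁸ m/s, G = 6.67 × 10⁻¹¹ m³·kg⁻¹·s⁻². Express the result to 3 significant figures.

5.20 × 10⁹⁶ kg/m³

From ℏ = c = G = 1 the density scale is ρ_P = c⁵/(ℏG²).
  = 2.43 × 10⁴² / 4.67 × 10⁻⁵⁵
  = 5.20 × 10⁹⁶ kg/m³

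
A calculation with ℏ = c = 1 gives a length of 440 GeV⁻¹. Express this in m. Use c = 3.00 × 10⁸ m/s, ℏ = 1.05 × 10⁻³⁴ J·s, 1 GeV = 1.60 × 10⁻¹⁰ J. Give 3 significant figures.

A length is [E]⁻¹ in ℏ=c=1; restore one factor of ℏc.
1 GeV⁻¹ → ℏc × (1 GeV in J)⁻¹ = 1.97 × 10⁻¹⁶ m.
Result: 440 × 1.97 × 10⁻¹⁶ = 8.66 × 10⁻¹⁴ m.

8.66 × 10⁻¹⁴ m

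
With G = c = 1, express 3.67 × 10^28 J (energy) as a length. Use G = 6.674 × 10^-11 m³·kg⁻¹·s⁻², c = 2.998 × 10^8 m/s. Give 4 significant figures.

3.032 × 10^-16 m

Energy → length via G/c⁴.
3.67 × 10^28 J × (G/c⁴) = 3.032 × 10^-16 m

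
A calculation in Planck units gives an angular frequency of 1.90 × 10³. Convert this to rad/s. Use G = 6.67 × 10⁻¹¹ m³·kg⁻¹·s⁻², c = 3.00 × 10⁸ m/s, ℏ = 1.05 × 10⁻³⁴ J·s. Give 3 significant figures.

3.54 × 10⁴⁶ rad/s

One Planck angular frequency: ω_P = √(c⁵/(ℏG)) = 1.86 × 10⁴³ rad/s.
1.90 × 10³ × 1.86 × 10⁴³ rad/s = 3.54 × 10⁴⁶ rad/s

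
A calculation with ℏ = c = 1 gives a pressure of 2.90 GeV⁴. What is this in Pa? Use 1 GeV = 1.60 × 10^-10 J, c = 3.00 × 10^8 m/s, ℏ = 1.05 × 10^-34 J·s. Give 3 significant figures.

6.08 × 10^37 Pa

Pressure is [E]/[L]³ = [E]⁴/(ℏc)³.
1 GeV⁴ → 1/(ℏc)³ × (1 GeV in J)⁴ = 2.10 × 10^37 Pa.
Result: 2.90 × 2.10 × 10^37 = 6.08 × 10^37 Pa.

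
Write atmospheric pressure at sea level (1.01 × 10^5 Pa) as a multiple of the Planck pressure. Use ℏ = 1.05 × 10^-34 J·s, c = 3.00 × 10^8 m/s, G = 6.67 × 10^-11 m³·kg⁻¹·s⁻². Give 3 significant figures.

Planck pressure: p_P = c⁷/(ℏG²) = 4.68 × 10^113 Pa.
1.01 × 10^5 / 4.68 × 10^113 = 2.16 × 10^-109

2.16 × 10^-109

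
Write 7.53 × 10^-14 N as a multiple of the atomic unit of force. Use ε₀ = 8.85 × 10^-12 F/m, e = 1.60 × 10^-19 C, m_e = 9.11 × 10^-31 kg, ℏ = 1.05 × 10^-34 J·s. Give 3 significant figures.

9.04 × 10^-7

atomic unit of force: F_au = E_h/a₀ = m_e²e⁶/((4πε₀)³ℏ⁴) = 8.33 × 10^-8 N.
7.53 × 10^-14 / 8.33 × 10^-8 = 9.04 × 10^-7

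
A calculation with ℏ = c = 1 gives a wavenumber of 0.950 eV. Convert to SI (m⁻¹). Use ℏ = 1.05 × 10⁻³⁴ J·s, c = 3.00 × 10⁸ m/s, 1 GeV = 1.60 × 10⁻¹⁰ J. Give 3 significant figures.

4.83 × 10⁶ m⁻¹

Inverse length is [E]/(ℏc).
1 GeV → 1/(ℏc) × (1 GeV in J) = 5.08 × 10¹⁵ m⁻¹.
Convert the energy scale: 0.950 eV = 9.50 × 10⁻¹⁰ GeV.
Result: 9.50 × 10⁻¹⁰ × 5.08 × 10¹⁵ = 4.83 × 10⁶ m⁻¹.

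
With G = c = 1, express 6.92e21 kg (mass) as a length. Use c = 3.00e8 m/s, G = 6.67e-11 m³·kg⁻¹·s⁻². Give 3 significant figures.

In G = c = 1 units mass has dimensions of length; the conversion factor is G/c².
6.92e21 kg × (G/c²) = 5.13e-6 m

5.13e-6 m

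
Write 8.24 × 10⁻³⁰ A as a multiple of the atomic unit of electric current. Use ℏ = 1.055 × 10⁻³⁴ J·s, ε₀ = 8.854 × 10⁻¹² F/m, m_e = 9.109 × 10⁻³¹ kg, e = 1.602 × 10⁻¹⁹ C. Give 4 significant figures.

1.246 × 10⁻²⁷

atomic unit of electric current: I_au = e E_h/ℏ = m_e e⁵/((4πε₀)²ℏ³) = 6.612 × 10⁻³ A.
8.24 × 10⁻³⁰ / 6.612 × 10⁻³ = 1.246 × 10⁻²⁷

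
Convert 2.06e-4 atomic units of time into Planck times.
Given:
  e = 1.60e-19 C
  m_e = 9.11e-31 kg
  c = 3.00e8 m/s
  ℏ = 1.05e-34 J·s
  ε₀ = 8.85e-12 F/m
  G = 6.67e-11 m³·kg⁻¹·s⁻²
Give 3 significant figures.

atomic unit of time: τ_au = (4πε₀)²ℏ³/(m_e e⁴) = 2.40e-17 s
Planck time: t_P = √(ℏG/c⁵) = 5.37e-44 s
2.06e-4 × 2.40e-17 / 5.37e-44 = 9.20e22

9.20e22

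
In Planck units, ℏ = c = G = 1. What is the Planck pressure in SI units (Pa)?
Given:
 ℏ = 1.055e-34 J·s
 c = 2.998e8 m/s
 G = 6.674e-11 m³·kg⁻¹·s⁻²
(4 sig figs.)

4.632e113 Pa

Dimensional analysis gives p_P = c⁷/(ℏG²).
  = 2.177e59 / 4.699e-55
  = 4.632e113 Pa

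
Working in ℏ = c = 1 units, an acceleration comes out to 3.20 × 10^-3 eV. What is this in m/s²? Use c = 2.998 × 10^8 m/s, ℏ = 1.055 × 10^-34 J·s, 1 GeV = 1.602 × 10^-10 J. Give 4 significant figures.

Acceleration is [L]/[T]² = c·[E]/ℏ.
1 GeV → c/ℏ × (1 GeV in J) = 4.552 × 10^32 m/s².
Convert the energy scale: 3.20 × 10^-3 eV = 3.20 × 10^-12 GeV.
Result: 3.20 × 10^-12 × 4.552 × 10^32 = 1.457 × 10^21 m/s².

1.457 × 10^21 m/s²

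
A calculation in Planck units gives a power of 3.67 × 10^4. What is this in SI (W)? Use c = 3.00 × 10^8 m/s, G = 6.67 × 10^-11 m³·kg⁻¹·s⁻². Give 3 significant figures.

1.34 × 10^57 W

One Planck power: P_P = c⁵/G = 3.64 × 10^52 W.
3.67 × 10^4 × 3.64 × 10^52 W = 1.34 × 10^57 W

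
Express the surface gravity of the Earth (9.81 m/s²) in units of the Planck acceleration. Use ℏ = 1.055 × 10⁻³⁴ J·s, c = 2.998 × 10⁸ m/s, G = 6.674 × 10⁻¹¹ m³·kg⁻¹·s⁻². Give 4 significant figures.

1.764 × 10⁻⁵¹

Planck acceleration: a_P = √(c⁷/(ℏG)) = 5.560 × 10⁵¹ m/s².
9.81 / 5.560 × 10⁵¹ = 1.764 × 10⁻⁵¹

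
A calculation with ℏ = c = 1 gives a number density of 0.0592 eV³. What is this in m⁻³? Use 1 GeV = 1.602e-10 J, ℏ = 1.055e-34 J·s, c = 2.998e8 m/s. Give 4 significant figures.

7.692e18 m⁻³

Number density is [L]⁻³ = [E]³/(ℏc)³.
1 GeV³ → 1/(ℏc)³ × (1 GeV in J)³ = 1.299e47 m⁻³.
Convert the energy scale: 0.0592 eV³ = 5.92e-29 GeV³.
Result: 5.92e-29 × 1.299e47 = 7.692e18 m⁻³.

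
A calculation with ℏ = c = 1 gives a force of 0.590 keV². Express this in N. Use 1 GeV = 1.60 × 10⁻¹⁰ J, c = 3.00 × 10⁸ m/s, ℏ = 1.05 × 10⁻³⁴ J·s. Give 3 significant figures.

Force is [E]/[L] = [E]²/(ℏc); restore (ℏc)⁻¹.
1 GeV² → 1/(ℏc) × (1 GeV in J)² = 8.13 × 10⁵ N.
Convert the energy scale: 0.590 keV² = 5.90 × 10⁻¹³ GeV².
Result: 5.90 × 10⁻¹³ × 8.13 × 10⁵ = 4.79 × 10⁻⁷ N.

4.79 × 10⁻⁷ N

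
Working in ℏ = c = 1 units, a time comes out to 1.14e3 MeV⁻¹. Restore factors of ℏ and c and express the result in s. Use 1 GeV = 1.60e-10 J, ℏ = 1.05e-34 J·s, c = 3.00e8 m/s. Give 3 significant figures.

A time is [E]⁻¹ in ℏ=c=1; restore one factor of ℏ.
1 GeV⁻¹ → ℏ × (1 GeV in J)⁻¹ = 6.56e-25 s.
Convert the energy scale: 1.14e3 MeV⁻¹ = 1.14e6 GeV⁻¹.
Result: 1.14e6 × 6.56e-25 = 7.48e-19 s.

7.48e-19 s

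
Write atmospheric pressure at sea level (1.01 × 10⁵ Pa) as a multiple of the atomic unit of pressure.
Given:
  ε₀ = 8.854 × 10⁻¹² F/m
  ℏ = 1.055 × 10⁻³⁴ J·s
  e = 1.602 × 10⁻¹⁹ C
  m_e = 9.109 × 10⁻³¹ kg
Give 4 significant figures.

3.448 × 10⁻⁹

atomic unit of pressure: P_au = E_h/a₀³ = m_e⁴e¹⁰/((4πε₀)⁵ℏ⁸) = 2.929 × 10¹³ Pa.
1.01 × 10⁵ / 2.929 × 10¹³ = 3.448 × 10⁻⁹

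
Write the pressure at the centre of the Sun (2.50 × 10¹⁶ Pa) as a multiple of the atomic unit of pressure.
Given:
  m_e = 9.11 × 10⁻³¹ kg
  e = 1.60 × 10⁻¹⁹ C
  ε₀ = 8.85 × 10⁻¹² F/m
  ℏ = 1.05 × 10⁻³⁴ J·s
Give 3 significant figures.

atomic unit of pressure: P_au = E_h/a₀³ = m_e⁴e¹⁰/((4πε₀)⁵ℏ⁸) = 3.01 × 10¹³ Pa.
2.50 × 10¹⁶ / 3.01 × 10¹³ = 830

830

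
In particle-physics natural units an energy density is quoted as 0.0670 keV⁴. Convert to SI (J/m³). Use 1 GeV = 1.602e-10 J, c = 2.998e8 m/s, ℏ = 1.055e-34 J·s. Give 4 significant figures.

1.395e12 J/m³

[E]/[L]³ = [E]⁴/(ℏc)³; restore (ℏc)⁻³.
1 GeV⁴ → 1/(ℏc)³ × (1 GeV in J)⁴ = 2.082e37 J/m³.
Convert the energy scale: 0.0670 keV⁴ = 6.70e-26 GeV⁴.
Result: 6.70e-26 × 2.082e37 = 1.395e12 J/m³.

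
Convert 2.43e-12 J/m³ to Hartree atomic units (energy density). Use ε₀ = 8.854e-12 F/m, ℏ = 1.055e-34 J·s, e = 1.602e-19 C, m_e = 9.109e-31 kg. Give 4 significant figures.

atomic unit of energy density: u_au = E_h/a₀³ = m_e⁴e¹⁰/((4πε₀)⁵ℏ⁸) = 2.929e13 J/m³.
2.43e-12 / 2.929e13 = 8.296e-26

8.296e-26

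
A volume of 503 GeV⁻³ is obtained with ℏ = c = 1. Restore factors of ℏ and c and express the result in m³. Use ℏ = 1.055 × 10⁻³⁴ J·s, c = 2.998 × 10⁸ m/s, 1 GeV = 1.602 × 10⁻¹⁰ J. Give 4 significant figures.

3.871 × 10⁻⁴⁵ m³

Volume is [L]³ = [E]⁻³·(ℏc)³.
1 GeV⁻³ → (ℏc)³ × (1 GeV in J)⁻³ = 7.696 × 10⁻⁴⁸ m³.
Result: 503 × 7.696 × 10⁻⁴⁸ = 3.871 × 10⁻⁴⁵ m³.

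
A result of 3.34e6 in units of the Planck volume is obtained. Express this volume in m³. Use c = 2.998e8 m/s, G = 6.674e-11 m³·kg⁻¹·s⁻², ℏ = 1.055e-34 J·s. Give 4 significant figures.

One Planck volume: V_P = (ℏG/c³)^(3/2) = 4.224e-105 m³.
3.34e6 × 4.224e-105 m³ = 1.411e-98 m³

1.411e-98 m³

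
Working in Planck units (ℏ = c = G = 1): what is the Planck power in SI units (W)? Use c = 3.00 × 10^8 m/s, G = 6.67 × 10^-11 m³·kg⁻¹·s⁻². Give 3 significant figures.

3.64 × 10^52 W

From ℏ = c = G = 1 the power scale is P_P = c⁵/G.
  = 2.43 × 10^42 / 6.67 × 10^-11
  = 3.64 × 10^52 W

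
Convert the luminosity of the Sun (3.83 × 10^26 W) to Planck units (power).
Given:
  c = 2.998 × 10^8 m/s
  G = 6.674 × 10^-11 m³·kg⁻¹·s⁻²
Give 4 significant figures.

1.055 × 10^-26

Planck power: P_P = c⁵/G = 3.629 × 10^52 W.
3.83 × 10^26 / 3.629 × 10^52 = 1.055 × 10^-26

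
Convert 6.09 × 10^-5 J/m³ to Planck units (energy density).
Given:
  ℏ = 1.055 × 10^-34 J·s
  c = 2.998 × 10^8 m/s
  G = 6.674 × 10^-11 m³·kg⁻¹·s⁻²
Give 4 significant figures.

Planck energy density: u_P = c⁷/(ℏG²) = 4.632 × 10^113 J/m³.
6.09 × 10^-5 / 4.632 × 10^113 = 1.315 × 10^-118

1.315 × 10^-118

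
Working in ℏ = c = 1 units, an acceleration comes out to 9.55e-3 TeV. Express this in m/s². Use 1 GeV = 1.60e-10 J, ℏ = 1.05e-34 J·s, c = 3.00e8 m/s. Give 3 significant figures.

4.37e33 m/s²

Acceleration is [L]/[T]² = c·[E]/ℏ.
1 GeV → c/ℏ × (1 GeV in J) = 4.57e32 m/s².
Convert the energy scale: 9.55e-3 TeV = 9.55 GeV.
Result: 9.55 × 4.57e32 = 4.37e33 m/s².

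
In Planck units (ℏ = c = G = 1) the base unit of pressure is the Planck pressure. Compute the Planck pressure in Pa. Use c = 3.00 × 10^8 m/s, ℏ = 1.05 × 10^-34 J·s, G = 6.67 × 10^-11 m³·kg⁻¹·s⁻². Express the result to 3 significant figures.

p_P = c⁷/(ℏG²)
  = 2.19 × 10^59 / 4.67 × 10^-55
  = 4.68 × 10^113 Pa

4.68 × 10^113 Pa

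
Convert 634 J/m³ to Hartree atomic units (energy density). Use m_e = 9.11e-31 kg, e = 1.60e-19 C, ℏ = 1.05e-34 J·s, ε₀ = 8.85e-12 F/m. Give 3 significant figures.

2.10e-11

atomic unit of energy density: u_au = E_h/a₀³ = m_e⁴e¹⁰/((4πε₀)⁵ℏ⁸) = 3.01e13 J/m³.
634 / 3.01e13 = 2.10e-11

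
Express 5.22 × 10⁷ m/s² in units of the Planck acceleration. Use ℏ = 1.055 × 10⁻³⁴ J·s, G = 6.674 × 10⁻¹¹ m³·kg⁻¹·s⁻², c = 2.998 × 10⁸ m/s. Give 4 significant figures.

9.388 × 10⁻⁴⁵

Planck acceleration: a_P = √(c⁷/(ℏG)) = 5.560 × 10⁵¹ m/s².
5.22 × 10⁷ / 5.560 × 10⁵¹ = 9.388 × 10⁻⁴⁵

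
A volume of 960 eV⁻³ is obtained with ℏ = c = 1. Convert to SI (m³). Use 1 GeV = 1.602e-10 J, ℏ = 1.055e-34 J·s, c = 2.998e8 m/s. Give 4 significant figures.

Volume is [L]³ = [E]⁻³·(ℏc)³.
1 GeV⁻³ → (ℏc)³ × (1 GeV in J)⁻³ = 7.696e-48 m³.
Convert the energy scale: 960 eV⁻³ = 9.60e29 GeV⁻³.
Result: 9.60e29 × 7.696e-48 = 7.388e-18 m³.

7.388e-18 m³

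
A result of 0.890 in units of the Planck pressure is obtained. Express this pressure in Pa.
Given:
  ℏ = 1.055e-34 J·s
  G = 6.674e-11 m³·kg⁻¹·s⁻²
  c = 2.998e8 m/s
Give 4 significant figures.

4.123e113 Pa

One Planck pressure: p_P = c⁷/(ℏG²) = 4.632e113 Pa.
0.890 × 4.632e113 Pa = 4.123e113 Pa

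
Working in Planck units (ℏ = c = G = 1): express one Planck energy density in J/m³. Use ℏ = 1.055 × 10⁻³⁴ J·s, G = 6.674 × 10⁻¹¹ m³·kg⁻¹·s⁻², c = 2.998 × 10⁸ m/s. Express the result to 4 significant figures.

Dimensional analysis gives u_P = c⁷/(ℏG²).
  = 2.177 × 10⁵⁹ / 4.699 × 10⁻⁵⁵
  = 4.632 × 10¹¹³ J/m³

4.632 × 10¹¹³ J/m³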